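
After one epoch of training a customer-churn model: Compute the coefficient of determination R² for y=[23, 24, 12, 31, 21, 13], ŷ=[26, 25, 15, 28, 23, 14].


ȳ = 20.6667
SS_res = Σ(y-ŷ)² = 33
SS_tot = Σ(y-ȳ)² = 257.33
R² = 1 - SS_res/SS_tot = 1 - 0.1282 = 0.8718

0.8718


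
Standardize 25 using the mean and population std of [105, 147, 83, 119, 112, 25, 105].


μ = 99.4286, σ = 35.2049
z = (25 - 99.4286)/35.2049 = -2.1142

-2.1142


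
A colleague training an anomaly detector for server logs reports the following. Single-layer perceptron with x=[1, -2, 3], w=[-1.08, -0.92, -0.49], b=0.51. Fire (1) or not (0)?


z = (1)·(-1.08) + (-2)·(-0.92) + (3)·(-0.49) + 0.51
  = -0.2
step(z) = 0 (z<0)

0


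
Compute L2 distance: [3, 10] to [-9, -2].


d = √((3+ 9)² + (10+ 2)²)
  = √(144 + 144)
  = √288 = 16.9706

16.9706


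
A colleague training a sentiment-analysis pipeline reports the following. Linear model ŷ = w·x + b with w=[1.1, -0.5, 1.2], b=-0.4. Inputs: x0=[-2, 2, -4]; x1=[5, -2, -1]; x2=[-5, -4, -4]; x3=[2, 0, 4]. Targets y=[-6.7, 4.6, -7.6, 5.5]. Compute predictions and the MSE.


ŷ0 = (1.1)·(-2) + (-0.5)·(2) + (1.2)·(-4) - 0.4 = -8.4
ŷ1 = (1.1)·(5) + (-0.5)·(-2) + (1.2)·(-1) - 0.4 = 4.9
ŷ2 = (1.1)·(-5) + (-0.5)·(-4) + (1.2)·(-4) - 0.4 = -8.7
ŷ3 = (1.1)·(2) + (-0.5)·(0) + (1.2)·(4) - 0.4 = 6.6
errors² = [2.89, 0.09, 1.21, 1.21]
MSE = 5.4000/4 = 1.35

1.35


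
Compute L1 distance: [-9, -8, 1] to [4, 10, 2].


d = |-9-4| + |-8-10| + |1-2|
  = 13 + 18 + 1
  = 32

32


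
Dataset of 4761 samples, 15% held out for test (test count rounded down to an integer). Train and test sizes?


Test = ⌊4761·15/100⌋ = 714
Train = 4761 - 714 = 4047

Train: 4047, Test: 714


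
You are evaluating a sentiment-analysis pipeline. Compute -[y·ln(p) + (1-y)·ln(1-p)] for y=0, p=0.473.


BCE = -[y·ln(p) + (1-y)·ln(1-p)]
= -0 - 1·ln(1-0.473)
= -ln(0.527) = 0.6406

0.6406


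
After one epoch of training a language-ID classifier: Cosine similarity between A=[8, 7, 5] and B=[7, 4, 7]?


A·B = 8·7 + 7·4 + 5·7 = 119
‖A‖ = √138 = 11.7473, ‖B‖ = √114 = 10.6771
cos = 119/(√138·√114) = 119/√15732 = 0.9488

0.9488


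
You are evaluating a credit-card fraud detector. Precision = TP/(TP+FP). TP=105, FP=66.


Precision = TP/(TP+FP)
= 105/(105+66)
= 105/171 = 61.4%

61.4%


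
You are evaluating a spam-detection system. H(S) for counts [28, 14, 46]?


Probabilities: [28/88, 14/88, 46/88] ≈ [0.3182, 0.1591, 0.5227]
H = -((28/88)·log₂(28/88) + (14/88)·log₂(14/88) + (46/88)·log₂(46/88))
  = 1.4368 bits

1.4368 bits


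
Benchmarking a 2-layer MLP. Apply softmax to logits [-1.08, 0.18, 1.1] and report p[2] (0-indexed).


Exponentials: e^-1.08=0.3396, e^0.18=1.1972, e^1.1=3.0042
Sum = 4.541
Softmax = [0.0748, 0.2636, 0.6616]
p[2] = 3.0042/4.541 = 0.6616

0.6616


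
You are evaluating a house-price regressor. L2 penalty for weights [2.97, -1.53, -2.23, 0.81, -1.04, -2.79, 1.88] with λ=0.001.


‖w‖₂² = (2.97)² + (-1.53)² + (-2.23)² + (0.81)² + (-1.04)² + (-2.79)² + (1.88)²
     = 8.8209 + 2.3409 + 4.9729 + 0.6561 + 1.0816 + 7.7841 + 3.5344
     = 29.1909
λ·‖w‖₂² = 0.001·29.1909 = 0.029191

0.029191


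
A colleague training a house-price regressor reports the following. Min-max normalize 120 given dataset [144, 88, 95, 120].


min=88, max=144
(120-88)/(144-88) = 32/56 = 0.5714

0.5714


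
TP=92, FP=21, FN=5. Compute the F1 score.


Precision = 92/113 = 0.8142
Recall = 92/97 = 0.9485
F1 = 2·P·R/(P+R) = 2·TP/(2·TP+FP+FN) = 184/(184+21+5) = 184/210 = 0.8762

0.8762


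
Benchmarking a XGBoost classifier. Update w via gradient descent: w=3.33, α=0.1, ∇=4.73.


w_new = w - α·∇
= 3.33 - 0.1·4.73
= 3.33 - 0.473
= 2.857

2.857


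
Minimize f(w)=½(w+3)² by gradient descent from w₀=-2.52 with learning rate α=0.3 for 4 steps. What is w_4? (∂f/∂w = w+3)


step 1: grad = -2.52+3 = 0.48; w = -2.52 - 0.3·(0.48) = -2.664
step 2: grad = -2.664+3 = 0.336; w = -2.664 - 0.3·(0.336) = -2.7648
step 3: grad = -2.7648+3 = 0.2352; w = -2.7648 - 0.3·(0.2352) = -2.83536
step 4: grad = -2.83536+3 = 0.16464; w = -2.83536 - 0.3·(0.16464) = -2.884752

-2.884752


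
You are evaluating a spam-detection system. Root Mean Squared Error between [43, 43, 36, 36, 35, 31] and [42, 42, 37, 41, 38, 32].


MSE = 38/6 = 6.3333
RMSE = √(38/6) = 2.5166

2.5166


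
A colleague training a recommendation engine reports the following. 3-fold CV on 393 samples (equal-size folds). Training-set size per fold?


Fold size = 393/3 = 131
Training per fold = 393 - 131 = 262

262


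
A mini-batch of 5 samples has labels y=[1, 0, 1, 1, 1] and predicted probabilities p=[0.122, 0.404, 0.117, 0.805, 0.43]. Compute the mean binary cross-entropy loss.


L[0] = -ln(0.122) = 2.1037
L[1] = -ln(1-0.404) = -ln(0.596) = 0.5175
L[2] = -ln(0.117) = 2.1456
L[3] = -ln(0.805) = 0.2169
L[4] = -ln(0.43) = 0.844
mean = (2.1037 + 0.5175 + 2.1456 + 0.2169 + 0.844)/5 = 1.1655

1.1655


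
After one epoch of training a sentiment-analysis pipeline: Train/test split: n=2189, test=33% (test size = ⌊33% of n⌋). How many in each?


Test = ⌊2189·33/100⌋ = 722
Train = 2189 - 722 = 1467

Train: 1467, Test: 722


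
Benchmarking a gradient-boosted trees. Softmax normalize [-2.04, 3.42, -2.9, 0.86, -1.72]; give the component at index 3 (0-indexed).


Exponentials: e^-2.04=0.13, e^3.42=30.5694, e^-2.9=0.055, e^0.86=2.3632, e^-1.72=0.1791
Sum = 33.2967
Softmax = [0.0039, 0.9181, 0.0017, 0.071, 0.0054]
p[3] = 2.3632/33.2967 = 0.071

0.071


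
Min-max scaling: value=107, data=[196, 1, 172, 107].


min=1, max=196
(107-1)/(196-1) = 106/195 = 0.5436

0.5436


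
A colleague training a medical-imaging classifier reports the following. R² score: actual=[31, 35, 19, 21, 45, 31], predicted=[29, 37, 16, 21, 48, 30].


ȳ = 30.3333
SS_res = Σ(y-ŷ)² = 27
SS_tot = Σ(y-ȳ)² = 453.33
R² = 1 - SS_res/SS_tot = 1 - 0.0596 = 0.9404

0.9404


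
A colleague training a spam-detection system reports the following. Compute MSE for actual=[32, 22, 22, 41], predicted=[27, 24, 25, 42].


Squared errors: (32-27)²=25, (22-24)²=4, (22-25)²=9, (41-42)²=1
Sum = 39
MSE = 39/4 = 39/4

39/4


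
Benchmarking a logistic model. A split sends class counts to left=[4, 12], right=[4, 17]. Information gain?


Parent = [8, 29], H_parent = 0.7532
H_left = 0.8113 (n=16), H_right = 0.7025 (n=21)
H_children = (16/37)·0.8113 + (21/37)·0.7025 = 0.7495
IG = 0.7532 - 0.7495 = 0.0037

0.0037


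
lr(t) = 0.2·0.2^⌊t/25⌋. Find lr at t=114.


n_drops = ⌊114/25⌋ = 4
lr = 0.2·0.2^4 = 0.2·0.0016 = 0.00032

0.00032


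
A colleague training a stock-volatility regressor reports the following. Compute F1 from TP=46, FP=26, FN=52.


Precision = 46/72 = 0.6389
Recall = 46/98 = 0.4694
F1 = 2·P·R/(P+R) = 2·TP/(2·TP+FP+FN) = 92/(92+26+52) = 92/170 = 0.5412

0.5412


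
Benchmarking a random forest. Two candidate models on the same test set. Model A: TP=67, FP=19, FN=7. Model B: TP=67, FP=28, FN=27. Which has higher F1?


Model A: P=67/86=0.7791, R=67/74=0.9054, F1=2PR/(P+R)=2TP/(2TP+FP+FN)=134/160=0.8375
Model B: P=67/95=0.7053, R=67/94=0.7128, F1=2PR/(P+R)=2TP/(2TP+FP+FN)=134/189=0.709
0.8375 > 0.709 → Model A

Model A


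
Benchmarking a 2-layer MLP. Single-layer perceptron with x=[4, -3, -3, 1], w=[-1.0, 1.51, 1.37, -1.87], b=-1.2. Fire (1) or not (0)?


z = (4)·(-1.0) + (-3)·(1.51) + (-3)·(1.37) + (1)·(-1.87) - 1.2
  = -15.71
step(z) = 0 (z<0)

0


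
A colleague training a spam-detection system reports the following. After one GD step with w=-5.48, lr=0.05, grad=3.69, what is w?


w_new = w - α·∇
= -5.48 - 0.05·3.69
= -5.48 - 0.1845
= -5.6645

-5.6645


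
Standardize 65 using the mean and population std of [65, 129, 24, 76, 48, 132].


μ = 79, σ = 39.7911
z = (65 - 79)/39.7911 = -0.3518

-0.3518


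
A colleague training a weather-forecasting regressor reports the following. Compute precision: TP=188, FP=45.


Precision = TP/(TP+FP)
= 188/(188+45)
= 188/233 = 80.69%

80.69%


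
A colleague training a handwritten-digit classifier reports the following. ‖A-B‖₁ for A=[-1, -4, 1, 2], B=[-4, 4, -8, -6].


d = |-1+ 4| + |-4-4| + |1+ 8| + |2+ 6|
  = 3 + 8 + 9 + 8
  = 28

28


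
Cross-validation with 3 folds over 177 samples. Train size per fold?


Fold size = 177/3 = 59
Training per fold = 177 - 59 = 118

118


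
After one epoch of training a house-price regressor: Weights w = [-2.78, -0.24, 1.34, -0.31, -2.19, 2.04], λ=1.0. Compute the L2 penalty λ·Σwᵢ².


‖w‖₂² = (-2.78)² + (-0.24)² + (1.34)² + (-0.31)² + (-2.19)² + (2.04)²
     = 7.7284 + 0.0576 + 1.7956 + 0.0961 + 4.7961 + 4.1616
     = 18.6354
λ·‖w‖₂² = 1.0·18.6354 = 18.6354

18.6354


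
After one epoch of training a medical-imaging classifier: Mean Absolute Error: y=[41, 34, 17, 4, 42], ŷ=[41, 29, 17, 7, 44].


Absolute errors: |41-41|=0, |34-29|=5, |17-17|=0, |4-7|=3, |42-44|=2
Sum = 10
MAE = 10/5 = 2

2


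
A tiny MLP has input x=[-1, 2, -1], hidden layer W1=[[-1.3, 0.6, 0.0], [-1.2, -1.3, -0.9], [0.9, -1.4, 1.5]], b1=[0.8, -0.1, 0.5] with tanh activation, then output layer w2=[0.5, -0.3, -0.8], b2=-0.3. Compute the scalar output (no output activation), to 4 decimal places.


z1[0] = (-1.3)·(-1) + (0.6)·(2) + (0.0)·(-1) + 0.8 = 3.3
z1[1] = (-1.2)·(-1) + (-1.3)·(2) + (-0.9)·(-1) - 0.1 = -0.6
z1[2] = (0.9)·(-1) + (-1.4)·(2) + (1.5)·(-1) + 0.5 = -4.7
h = tanh(z1) = [0.9973, -0.537, -0.9998]
output = (0.5)·(0.9973) + (-0.3)·(-0.537) + (-0.8)·(-0.9998) - 0.3 = 1.1596

1.1596


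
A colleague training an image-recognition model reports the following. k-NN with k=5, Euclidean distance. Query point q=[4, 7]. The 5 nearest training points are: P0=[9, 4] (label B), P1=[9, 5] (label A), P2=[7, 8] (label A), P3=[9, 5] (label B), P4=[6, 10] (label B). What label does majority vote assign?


d(q,P0) = 5.831  (label B)
d(q,P1) = 5.3852  (label A)
d(q,P2) = 3.1623  (label A)
d(q,P3) = 5.3852  (label B)
d(q,P4) = 3.6056  (label B)
Votes: A=2, B=3
Majority → B

B


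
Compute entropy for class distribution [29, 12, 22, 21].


Probabilities: [29/84, 12/84, 22/84, 21/84] ≈ [0.3452, 0.1429, 0.2619, 0.25]
H = -((29/84)·log₂(29/84) + (12/84)·log₂(12/84) + (22/84)·log₂(22/84) + (21/84)·log₂(21/84))
  = 1.937 bits

1.937 bits


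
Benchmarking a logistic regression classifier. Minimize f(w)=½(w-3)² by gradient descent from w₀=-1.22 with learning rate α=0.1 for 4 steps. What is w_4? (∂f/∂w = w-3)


step 1: grad = -1.22-3 = -4.22; w = -1.22 - 0.1·(-4.22) = -0.798
step 2: grad = -0.798-3 = -3.798; w = -0.798 - 0.1·(-3.798) = -0.4182
step 3: grad = -0.4182-3 = -3.4182; w = -0.4182 - 0.1·(-3.4182) = -0.07638
step 4: grad = -0.07638-3 = -3.07638; w = -0.07638 - 0.1·(-3.07638) = 0.231258

0.231258


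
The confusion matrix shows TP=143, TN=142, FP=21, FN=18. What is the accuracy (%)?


Accuracy = (TP+TN)/(TP+TN+FP+FN)
= (143+142)/(324)
= 285/324 = 87.96%

87.96%


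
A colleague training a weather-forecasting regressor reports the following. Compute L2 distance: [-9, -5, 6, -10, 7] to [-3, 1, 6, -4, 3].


d = √((-9+ 3)² + (-5-1)² + (6-6)² + (-10+ 4)² + (7-3)²)
  = √(36 + 36 + 0 + 36 + 16)
  = √124 = 11.1355

11.1355


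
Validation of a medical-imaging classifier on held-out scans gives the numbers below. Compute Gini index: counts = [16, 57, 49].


Probabilities: [16/122, 57/122, 49/122] ≈ [0.1311, 0.4672, 0.4016]
Σpᵢ² = (256 + 3249 + 2401)/122² = 5906/14884
Gini = 1 - Σpᵢ² = 1 - 5906/14884 = 0.6032

0.6032


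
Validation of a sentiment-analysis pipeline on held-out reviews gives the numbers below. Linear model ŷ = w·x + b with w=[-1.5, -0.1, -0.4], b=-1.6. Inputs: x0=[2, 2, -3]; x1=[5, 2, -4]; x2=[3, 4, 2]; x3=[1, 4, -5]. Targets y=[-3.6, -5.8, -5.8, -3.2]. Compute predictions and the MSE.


ŷ0 = (-1.5)·(2) + (-0.1)·(2) + (-0.4)·(-3) - 1.6 = -3.6
ŷ1 = (-1.5)·(5) + (-0.1)·(2) + (-0.4)·(-4) - 1.6 = -7.7
ŷ2 = (-1.5)·(3) + (-0.1)·(4) + (-0.4)·(2) - 1.6 = -7.3
ŷ3 = (-1.5)·(1) + (-0.1)·(4) + (-0.4)·(-5) - 1.6 = -1.5
errors² = [0.0, 3.61, 2.25, 2.89]
MSE = 8.7500/4 = 2.1875

2.1875


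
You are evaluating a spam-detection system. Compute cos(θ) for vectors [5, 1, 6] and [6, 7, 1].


A·B = 5·6 + 1·7 + 6·1 = 43
‖A‖ = √62 = 7.874, ‖B‖ = √86 = 9.2736
cos = 43/(√62·√86) = 43/√5332 = 0.5889

0.5889


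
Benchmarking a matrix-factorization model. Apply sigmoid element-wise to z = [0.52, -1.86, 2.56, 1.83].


σ(0.52) = 1/(1+e^-0.52) = 0.6271
σ(-1.86) = 1/(1+e^1.86) = 0.1347
σ(2.56) = 1/(1+e^-2.56) = 0.9282
σ(1.83) = 1/(1+e^-1.83) = 0.8618
result = [0.6271, 0.1347, 0.9282, 0.8618]

[0.6271, 0.1347, 0.9282, 0.8618]


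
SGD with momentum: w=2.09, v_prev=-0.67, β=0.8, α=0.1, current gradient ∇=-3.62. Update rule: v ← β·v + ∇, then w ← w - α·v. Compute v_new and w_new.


v_new = 0.8·-0.67 - 3.62 = -0.536 - 3.62 = -4.156
w_new = 2.09 - 0.1·-4.156 = 2.09 + 0.4156 = 2.5056

v_new=-4.156, w_new=2.5056


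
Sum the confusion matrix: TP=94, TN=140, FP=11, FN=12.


Total = TP + TN + FP + FN
= 94 + 140 + 11 + 12
= 257
(Predicted positive: 105, predicted negative: 152)

257


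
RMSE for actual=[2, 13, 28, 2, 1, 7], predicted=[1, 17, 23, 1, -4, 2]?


MSE = 93/6 = 15.5
RMSE = √(93/6) = 3.937

3.937


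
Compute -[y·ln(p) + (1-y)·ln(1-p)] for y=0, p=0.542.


BCE = -[y·ln(p) + (1-y)·ln(1-p)]
= -0 - 1·ln(1-0.542)
= -ln(0.458) = 0.7809

0.7809


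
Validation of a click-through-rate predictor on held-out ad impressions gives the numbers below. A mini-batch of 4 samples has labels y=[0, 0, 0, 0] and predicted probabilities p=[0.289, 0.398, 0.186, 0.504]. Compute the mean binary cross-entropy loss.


L[0] = -ln(1-0.289) = -ln(0.711) = 0.3411
L[1] = -ln(1-0.398) = -ln(0.602) = 0.5075
L[2] = -ln(1-0.186) = -ln(0.814) = 0.2058
L[3] = -ln(1-0.504) = -ln(0.496) = 0.7012
mean = (0.3411 + 0.5075 + 0.2058 + 0.7012)/4 = 0.4389

0.4389


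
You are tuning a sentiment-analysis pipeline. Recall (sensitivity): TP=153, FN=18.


Recall = TP/(TP+FN)
= 153/(153+18)
= 153/171 = 89.47%

89.47%


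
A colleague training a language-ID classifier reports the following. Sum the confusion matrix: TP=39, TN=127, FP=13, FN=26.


Total = TP + TN + FP + FN
= 39 + 127 + 13 + 26
= 205
(Predicted positive: 52, predicted negative: 153)

205


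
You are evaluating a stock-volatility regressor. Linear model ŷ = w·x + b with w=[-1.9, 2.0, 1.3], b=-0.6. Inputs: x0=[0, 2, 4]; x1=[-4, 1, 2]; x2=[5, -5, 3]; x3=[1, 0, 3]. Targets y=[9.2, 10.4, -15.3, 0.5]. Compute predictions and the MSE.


ŷ0 = (-1.9)·(0) + (2.0)·(2) + (1.3)·(4) - 0.6 = 8.6
ŷ1 = (-1.9)·(-4) + (2.0)·(1) + (1.3)·(2) - 0.6 = 11.6
ŷ2 = (-1.9)·(5) + (2.0)·(-5) + (1.3)·(3) - 0.6 = -16.2
ŷ3 = (-1.9)·(1) + (2.0)·(0) + (1.3)·(3) - 0.6 = 1.4
errors² = [0.36, 1.44, 0.81, 0.81]
MSE = 3.4200/4 = 0.855

0.855


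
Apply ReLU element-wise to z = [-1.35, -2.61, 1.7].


ReLU(-1.35) = max(0, -1.35) = 0.0
ReLU(-2.61) = max(0, -2.61) = 0.0
ReLU(1.7) = max(0, 1.7) = 1.7
result = [0.0, 0.0, 1.7]

[0.0, 0.0, 1.7]


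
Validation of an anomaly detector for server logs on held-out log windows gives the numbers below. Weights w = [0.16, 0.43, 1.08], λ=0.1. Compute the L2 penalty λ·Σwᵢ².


‖w‖₂² = (0.16)² + (0.43)² + (1.08)²
     = 0.0256 + 0.1849 + 1.1664
     = 1.3769
λ·‖w‖₂² = 0.1·1.3769 = 0.13769

0.13769


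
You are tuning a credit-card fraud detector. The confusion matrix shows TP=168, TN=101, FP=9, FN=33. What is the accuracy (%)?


Accuracy = (TP+TN)/(TP+TN+FP+FN)
= (168+101)/(311)
= 269/311 = 86.5%

86.5%


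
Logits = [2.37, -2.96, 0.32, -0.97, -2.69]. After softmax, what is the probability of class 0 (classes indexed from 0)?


Exponentials: e^2.37=10.6974, e^-2.96=0.0518, e^0.32=1.3771, e^-0.97=0.3791, e^-2.69=0.0679
Sum = 12.5733
Softmax = [0.8508, 0.0041, 0.1095, 0.0301, 0.0054]
p[0] = 10.6974/12.5733 = 0.8508

0.8508


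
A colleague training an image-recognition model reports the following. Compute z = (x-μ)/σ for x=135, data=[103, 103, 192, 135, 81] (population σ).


μ = 122.8, σ = 38.6492
z = (135 - 122.8)/38.6492 = 0.3157

0.3157


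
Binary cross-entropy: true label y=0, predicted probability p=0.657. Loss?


BCE = -[y·ln(p) + (1-y)·ln(1-p)]
= -0 - 1·ln(1-0.657)
= -ln(0.343) = 1.07

1.07


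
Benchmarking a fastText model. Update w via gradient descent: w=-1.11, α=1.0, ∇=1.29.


w_new = w - α·∇
= -1.11 - 1.0·1.29
= -1.11 - 1.29
= -2.4

-2.4


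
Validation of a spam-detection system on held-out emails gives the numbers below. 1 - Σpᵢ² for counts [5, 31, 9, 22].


Probabilities: [5/67, 31/67, 9/67, 22/67] ≈ [0.0746, 0.4627, 0.1343, 0.3284]
Σpᵢ² = (25 + 961 + 81 + 484)/67² = 1551/4489
Gini = 1 - Σpᵢ² = 1 - 1551/4489 = 0.6545

0.6545


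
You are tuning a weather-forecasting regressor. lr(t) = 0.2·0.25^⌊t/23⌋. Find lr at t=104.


n_drops = ⌊104/23⌋ = 4
lr = 0.2·0.25^4 = 0.2·0.00390625 = 0.00078125

0.00078125


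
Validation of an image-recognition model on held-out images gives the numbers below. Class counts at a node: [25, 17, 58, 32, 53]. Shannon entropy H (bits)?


Probabilities: [25/185, 17/185, 58/185, 32/185, 53/185] ≈ [0.1351, 0.0919, 0.3135, 0.173, 0.2865]
H = -((25/185)·log₂(25/185) + (17/185)·log₂(17/185) + (58/185)·log₂(58/185) + (32/185)·log₂(32/185) + (53/185)·log₂(53/185))
  = 2.1858 bits

2.1858 bits


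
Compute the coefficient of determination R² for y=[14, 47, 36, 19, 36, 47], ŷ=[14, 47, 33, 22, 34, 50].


ȳ = 33.1667
SS_res = Σ(y-ŷ)² = 31
SS_tot = Σ(y-ȳ)² = 966.83
R² = 1 - SS_res/SS_tot = 1 - 0.0321 = 0.9679

0.9679


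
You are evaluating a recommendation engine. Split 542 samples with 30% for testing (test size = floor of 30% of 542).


Test = ⌊542·30/100⌋ = 162
Train = 542 - 162 = 380

Train: 380, Test: 162


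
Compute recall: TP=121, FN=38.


Recall = TP/(TP+FN)
= 121/(121+38)
= 121/159 = 76.1%

76.1%


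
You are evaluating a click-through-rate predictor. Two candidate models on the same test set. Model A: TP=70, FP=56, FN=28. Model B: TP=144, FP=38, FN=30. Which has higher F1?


Model A: P=70/126=0.5556, R=70/98=0.7143, F1=2PR/(P+R)=2TP/(2TP+FP+FN)=140/224=0.625
Model B: P=144/182=0.7912, R=144/174=0.8276, F1=2PR/(P+R)=2TP/(2TP+FP+FN)=288/356=0.809
0.625 < 0.809 → Model B

Model B


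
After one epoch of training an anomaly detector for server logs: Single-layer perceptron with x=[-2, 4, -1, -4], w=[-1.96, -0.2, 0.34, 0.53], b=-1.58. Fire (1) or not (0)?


z = (-2)·(-1.96) + (4)·(-0.2) + (-1)·(0.34) + (-4)·(0.53) - 1.58
  = -0.92
step(z) = 0 (z<0)

0


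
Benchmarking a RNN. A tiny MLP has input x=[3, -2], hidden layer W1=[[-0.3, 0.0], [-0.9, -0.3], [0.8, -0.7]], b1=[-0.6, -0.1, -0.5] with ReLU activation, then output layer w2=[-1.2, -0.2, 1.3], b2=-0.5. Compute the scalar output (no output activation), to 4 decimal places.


z1[0] = (-0.3)·(3) + (0.0)·(-2) - 0.6 = -1.5
z1[1] = (-0.9)·(3) + (-0.3)·(-2) - 0.1 = -2.2
z1[2] = (0.8)·(3) + (-0.7)·(-2) - 0.5 = 3.3
h = ReLU(z1) = [0.0, 0.0, 3.3]
output = (-1.2)·(0.0) + (-0.2)·(0.0) + (1.3)·(3.3) - 0.5 = 3.79

3.79


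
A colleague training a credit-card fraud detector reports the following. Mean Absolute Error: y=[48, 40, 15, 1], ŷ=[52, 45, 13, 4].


Absolute errors: |48-52|=4, |40-45|=5, |15-13|=2, |1-4|=3
Sum = 14
MAE = 14/4 = 7/2

7/2


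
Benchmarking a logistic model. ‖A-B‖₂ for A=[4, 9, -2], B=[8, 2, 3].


d = √((4-8)² + (9-2)² + (-2-3)²)
  = √(16 + 49 + 25)
  = √90 = 9.4868

9.4868


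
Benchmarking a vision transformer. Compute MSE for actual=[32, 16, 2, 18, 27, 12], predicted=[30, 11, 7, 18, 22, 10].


Squared errors: (32-30)²=4, (16-11)²=25, (2-7)²=25, (18-18)²=0, (27-22)²=25, (12-10)²=4
Sum = 83
MSE = 83/6 = 83/6

83/6


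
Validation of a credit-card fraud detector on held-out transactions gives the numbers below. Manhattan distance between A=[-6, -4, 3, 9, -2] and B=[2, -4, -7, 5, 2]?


d = |-6-2| + |-4+ 4| + |3+ 7| + |9-5| + |-2-2|
  = 8 + 0 + 10 + 4 + 4
  = 26

26


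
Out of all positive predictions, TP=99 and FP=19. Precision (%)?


Precision = TP/(TP+FP)
= 99/(99+19)
= 99/118 = 83.9%

83.9%


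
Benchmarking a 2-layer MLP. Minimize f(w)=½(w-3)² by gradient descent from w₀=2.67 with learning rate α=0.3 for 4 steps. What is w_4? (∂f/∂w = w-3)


step 1: grad = 2.67-3 = -0.33; w = 2.67 - 0.3·(-0.33) = 2.769
step 2: grad = 2.769-3 = -0.231; w = 2.769 - 0.3·(-0.231) = 2.8383
step 3: grad = 2.8383-3 = -0.1617; w = 2.8383 - 0.3·(-0.1617) = 2.88681
step 4: grad = 2.88681-3 = -0.11319; w = 2.88681 - 0.3·(-0.11319) = 2.920767

2.920767


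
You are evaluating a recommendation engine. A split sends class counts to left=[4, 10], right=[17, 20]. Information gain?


Parent = [21, 30], H_parent = 0.9774
H_left = 0.8631 (n=14), H_right = 0.9953 (n=37)
H_children = (14/51)·0.8631 + (37/51)·0.9953 = 0.959
IG = 0.9774 - 0.959 = 0.0184

0.0184


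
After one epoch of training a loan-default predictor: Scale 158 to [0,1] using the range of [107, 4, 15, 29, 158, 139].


min=4, max=158
(158-4)/(158-4) = 154/154 = 1.0

1.0


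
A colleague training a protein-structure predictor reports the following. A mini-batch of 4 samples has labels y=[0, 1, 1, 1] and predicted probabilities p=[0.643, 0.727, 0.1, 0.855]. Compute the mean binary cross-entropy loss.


L[0] = -ln(1-0.643) = -ln(0.357) = 1.03
L[1] = -ln(0.727) = 0.3188
L[2] = -ln(0.1) = 2.3026
L[3] = -ln(0.855) = 0.1567
mean = (1.03 + 0.3188 + 2.3026 + 0.1567)/4 = 0.952

0.952


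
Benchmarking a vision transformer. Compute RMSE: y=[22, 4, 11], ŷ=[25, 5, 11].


MSE = 10/3 = 3.3333
RMSE = √(10/3) = 1.8257

1.8257


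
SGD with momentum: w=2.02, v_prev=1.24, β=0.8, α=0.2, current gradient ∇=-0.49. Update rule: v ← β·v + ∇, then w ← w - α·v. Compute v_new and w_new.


v_new = 0.8·1.24 - 0.49 = 0.992 - 0.49 = 0.502
w_new = 2.02 - 0.2·0.502 = 2.02 - 0.1004 = 1.9196

v_new=0.502, w_new=1.9196


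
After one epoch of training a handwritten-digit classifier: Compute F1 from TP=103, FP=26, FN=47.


Precision = 103/129 = 0.7984
Recall = 103/150 = 0.6867
F1 = 2·P·R/(P+R) = 2·TP/(2·TP+FP+FN) = 206/(206+26+47) = 206/279 = 0.7384

0.7384


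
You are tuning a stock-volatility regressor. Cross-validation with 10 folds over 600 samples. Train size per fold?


Fold size = 600/10 = 60
Training per fold = 600 - 60 = 540

540


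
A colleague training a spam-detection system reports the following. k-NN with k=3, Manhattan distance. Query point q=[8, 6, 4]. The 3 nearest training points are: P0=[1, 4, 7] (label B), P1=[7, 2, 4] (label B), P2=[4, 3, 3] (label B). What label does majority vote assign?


d(q,P0) = 12  (label B)
d(q,P1) = 5  (label B)
d(q,P2) = 8  (label B)
Votes: A=0, B=3
Majority → B

B


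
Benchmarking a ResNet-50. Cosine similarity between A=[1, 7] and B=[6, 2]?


A·B = 1·6 + 7·2 = 20
‖A‖ = √50 = 7.0711, ‖B‖ = √40 = 6.3246
cos = 20/(√50·√40) = 20/√2000 = 0.4472

0.4472


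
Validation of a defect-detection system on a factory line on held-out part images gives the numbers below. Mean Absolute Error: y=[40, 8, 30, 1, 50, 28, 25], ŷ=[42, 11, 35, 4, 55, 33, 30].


Absolute errors: |40-42|=2, |8-11|=3, |30-35|=5, |1-4|=3, |50-55|=5, |28-33|=5, |25-30|=5
Sum = 28
MAE = 28/7 = 4

4


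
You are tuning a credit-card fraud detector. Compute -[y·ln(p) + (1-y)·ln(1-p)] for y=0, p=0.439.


BCE = -[y·ln(p) + (1-y)·ln(1-p)]
= -0 - 1·ln(1-0.439)
= -ln(0.561) = 0.578

0.578


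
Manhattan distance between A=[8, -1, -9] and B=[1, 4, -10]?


d = |8-1| + |-1-4| + |-9+ 10|
  = 7 + 5 + 1
  = 13

13


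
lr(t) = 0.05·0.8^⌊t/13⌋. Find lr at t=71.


n_drops = ⌊71/13⌋ = 5
lr = 0.05·0.8^5 = 0.05·0.32768 = 0.016384

0.016384


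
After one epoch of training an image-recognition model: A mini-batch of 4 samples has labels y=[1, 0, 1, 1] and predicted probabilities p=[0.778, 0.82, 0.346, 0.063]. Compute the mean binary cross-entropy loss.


L[0] = -ln(0.778) = 0.251
L[1] = -ln(1-0.82) = -ln(0.18) = 1.7148
L[2] = -ln(0.346) = 1.0613
L[3] = -ln(0.063) = 2.7646
mean = (0.251 + 1.7148 + 1.0613 + 2.7646)/4 = 1.4479

1.4479


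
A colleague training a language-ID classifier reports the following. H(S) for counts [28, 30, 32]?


Probabilities: [28/90, 30/90, 32/90] ≈ [0.3111, 0.3333, 0.3556]
H = -((28/90)·log₂(28/90) + (30/90)·log₂(30/90) + (32/90)·log₂(32/90))
  = 1.5828 bits

1.5828 bits


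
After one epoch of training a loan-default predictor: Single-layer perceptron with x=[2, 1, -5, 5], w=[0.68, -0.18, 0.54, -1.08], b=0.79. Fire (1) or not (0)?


z = (2)·(0.68) + (1)·(-0.18) + (-5)·(0.54) + (5)·(-1.08) + 0.79
  = -6.13
step(z) = 0 (z<0)

0


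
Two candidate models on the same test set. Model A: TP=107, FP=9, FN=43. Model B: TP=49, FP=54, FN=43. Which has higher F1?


Model A: P=107/116=0.9224, R=107/150=0.7133, F1=2PR/(P+R)=2TP/(2TP+FP+FN)=214/266=0.8045
Model B: P=49/103=0.4757, R=49/92=0.5326, F1=2PR/(P+R)=2TP/(2TP+FP+FN)=98/195=0.5026
0.8045 > 0.5026 → Model A

Model A


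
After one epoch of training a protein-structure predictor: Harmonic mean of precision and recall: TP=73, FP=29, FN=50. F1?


Precision = 73/102 = 0.7157
Recall = 73/123 = 0.5935
F1 = 2·P·R/(P+R) = 2·TP/(2·TP+FP+FN) = 146/(146+29+50) = 146/225 = 0.6489

0.6489


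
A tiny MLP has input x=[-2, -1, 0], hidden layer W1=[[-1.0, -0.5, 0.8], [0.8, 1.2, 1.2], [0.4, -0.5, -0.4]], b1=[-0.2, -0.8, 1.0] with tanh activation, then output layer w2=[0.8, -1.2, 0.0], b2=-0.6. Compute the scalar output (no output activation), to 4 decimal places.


z1[0] = (-1.0)·(-2) + (-0.5)·(-1) + (0.8)·(0) - 0.2 = 2.3
z1[1] = (0.8)·(-2) + (1.2)·(-1) + (1.2)·(0) - 0.8 = -3.6
z1[2] = (0.4)·(-2) + (-0.5)·(-1) + (-0.4)·(0) + 1.0 = 0.7
h = tanh(z1) = [0.9801, -0.9985, 0.6044]
output = (0.8)·(0.9801) + (-1.2)·(-0.9985) + (0.0)·(0.6044) - 0.6 = 1.3823

1.3823


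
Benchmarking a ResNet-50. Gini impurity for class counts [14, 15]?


Probabilities: [14/29, 15/29] ≈ [0.4828, 0.5172]
Σpᵢ² = (196 + 225)/29² = 421/841
Gini = 1 - Σpᵢ² = 1 - 421/841 = 0.4994

0.4994


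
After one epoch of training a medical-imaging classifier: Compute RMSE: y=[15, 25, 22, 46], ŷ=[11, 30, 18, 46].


MSE = 57/4 = 14.25
RMSE = √(57/4) = 3.7749

3.7749


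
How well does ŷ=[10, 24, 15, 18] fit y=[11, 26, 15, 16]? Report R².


ȳ = 17
SS_res = Σ(y-ŷ)² = 9
SS_tot = Σ(y-ȳ)² = 122
R² = 1 - SS_res/SS_tot = 1 - 0.0738 = 0.9262

0.9262


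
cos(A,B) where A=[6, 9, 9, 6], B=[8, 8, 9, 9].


A·B = 6·8 + 9·8 + 9·9 + 6·9 = 255
‖A‖ = √234 = 15.2971, ‖B‖ = √290 = 17.0294
cos = 255/(√234·√290) = 255/√67860 = 0.9789

0.9789


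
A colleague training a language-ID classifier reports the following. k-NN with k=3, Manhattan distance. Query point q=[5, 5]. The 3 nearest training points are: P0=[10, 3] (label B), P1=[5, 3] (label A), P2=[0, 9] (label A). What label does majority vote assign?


d(q,P0) = 7  (label B)
d(q,P1) = 2  (label A)
d(q,P2) = 9  (label A)
Votes: A=2, B=1
Majority → A

A


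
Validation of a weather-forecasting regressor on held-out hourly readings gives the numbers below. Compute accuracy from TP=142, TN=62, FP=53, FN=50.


Accuracy = (TP+TN)/(TP+TN+FP+FN)
= (142+62)/(307)
= 204/307 = 66.45%

66.45%


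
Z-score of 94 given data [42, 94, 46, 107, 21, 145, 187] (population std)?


μ = 91.7143, σ = 55.7026
z = (94 - 91.7143)/55.7026 = 0.041

0.041


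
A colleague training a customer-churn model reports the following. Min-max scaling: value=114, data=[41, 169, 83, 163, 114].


min=41, max=169
(114-41)/(169-41) = 73/128 = 0.5703

0.5703


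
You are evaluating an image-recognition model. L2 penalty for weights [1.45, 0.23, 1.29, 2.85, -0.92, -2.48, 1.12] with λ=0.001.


‖w‖₂² = (1.45)² + (0.23)² + (1.29)² + (2.85)² + (-0.92)² + (-2.48)² + (1.12)²
     = 2.1025 + 0.0529 + 1.6641 + 8.1225 + 0.8464 + 6.1504 + 1.2544
     = 20.1932
λ·‖w‖₂² = 0.001·20.1932 = 0.020193

0.020193


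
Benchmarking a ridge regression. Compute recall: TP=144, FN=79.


Recall = TP/(TP+FN)
= 144/(144+79)
= 144/223 = 64.57%

64.57%


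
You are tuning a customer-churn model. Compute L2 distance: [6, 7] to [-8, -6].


d = √((6+ 8)² + (7+ 6)²)
  = √(196 + 169)
  = √365 = 19.105

19.105


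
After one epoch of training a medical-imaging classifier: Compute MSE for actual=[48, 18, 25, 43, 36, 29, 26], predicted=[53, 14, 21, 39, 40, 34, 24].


Squared errors: (48-53)²=25, (18-14)²=16, (25-21)²=16, (43-39)²=16, (36-40)²=16, (29-34)²=25, (26-24)²=4
Sum = 118
MSE = 118/7 = 118/7

118/7


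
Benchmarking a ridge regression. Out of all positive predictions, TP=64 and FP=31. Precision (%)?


Precision = TP/(TP+FP)
= 64/(64+31)
= 64/95 = 67.37%

67.37%


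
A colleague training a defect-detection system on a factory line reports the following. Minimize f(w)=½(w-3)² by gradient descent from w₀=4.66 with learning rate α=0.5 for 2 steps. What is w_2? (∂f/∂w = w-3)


step 1: grad = 4.66-3 = 1.66; w = 4.66 - 0.5·(1.66) = 3.83
step 2: grad = 3.83-3 = 0.83; w = 3.83 - 0.5·(0.83) = 3.415

3.415


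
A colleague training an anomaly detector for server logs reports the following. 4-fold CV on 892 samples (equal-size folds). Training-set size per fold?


Fold size = 892/4 = 223
Training per fold = 892 - 223 = 669

669


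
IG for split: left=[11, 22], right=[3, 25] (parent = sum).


Parent = [14, 47], H_parent = 0.7772
H_left = 0.9183 (n=33), H_right = 0.4912 (n=28)
H_children = (33/61)·0.9183 + (28/61)·0.4912 = 0.7223
IG = 0.7772 - 0.7223 = 0.0549

0.0549


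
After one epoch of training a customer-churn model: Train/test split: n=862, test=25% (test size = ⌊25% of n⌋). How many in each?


Test = ⌊862·25/100⌋ = 215
Train = 862 - 215 = 647

Train: 647, Test: 215


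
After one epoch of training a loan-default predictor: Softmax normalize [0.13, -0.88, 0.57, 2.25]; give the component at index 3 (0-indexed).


Exponentials: e^0.13=1.1388, e^-0.88=0.4148, e^0.57=1.7683, e^2.25=9.4877
Sum = 12.8096
Softmax = [0.0889, 0.0324, 0.138, 0.7407]
p[3] = 9.4877/12.8096 = 0.7407

0.7407


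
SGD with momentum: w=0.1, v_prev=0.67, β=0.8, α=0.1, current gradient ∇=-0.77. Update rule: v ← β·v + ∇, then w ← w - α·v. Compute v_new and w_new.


v_new = 0.8·0.67 - 0.77 = 0.536 - 0.77 = -0.234
w_new = 0.1 - 0.1·-0.234 = 0.1 + 0.0234 = 0.1234

v_new=-0.234, w_new=0.1234


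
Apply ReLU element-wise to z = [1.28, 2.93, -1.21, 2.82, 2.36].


ReLU(1.28) = max(0, 1.28) = 1.28
ReLU(2.93) = max(0, 2.93) = 2.93
ReLU(-1.21) = max(0, -1.21) = 0.0
ReLU(2.82) = max(0, 2.82) = 2.82
ReLU(2.36) = max(0, 2.36) = 2.36
result = [1.28, 2.93, 0.0, 2.82, 2.36]

[1.28, 2.93, 0.0, 2.82, 2.36]


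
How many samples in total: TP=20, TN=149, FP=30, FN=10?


Total = TP + TN + FP + FN
= 20 + 149 + 30 + 10
= 209
(Predicted positive: 50, predicted negative: 159)

209


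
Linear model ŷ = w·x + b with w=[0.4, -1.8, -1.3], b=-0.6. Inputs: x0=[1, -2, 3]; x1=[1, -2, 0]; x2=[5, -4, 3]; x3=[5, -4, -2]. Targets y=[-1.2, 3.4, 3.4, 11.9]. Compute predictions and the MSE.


ŷ0 = (0.4)·(1) + (-1.8)·(-2) + (-1.3)·(3) - 0.6 = -0.5
ŷ1 = (0.4)·(1) + (-1.8)·(-2) + (-1.3)·(0) - 0.6 = 3.4
ŷ2 = (0.4)·(5) + (-1.8)·(-4) + (-1.3)·(3) - 0.6 = 4.7
ŷ3 = (0.4)·(5) + (-1.8)·(-4) + (-1.3)·(-2) - 0.6 = 11.2
errors² = [0.49, 0.0, 1.69, 0.49]
MSE = 2.6700/4 = 0.6675

0.6675


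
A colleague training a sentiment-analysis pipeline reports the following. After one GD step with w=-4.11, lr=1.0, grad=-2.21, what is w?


w_new = w - α·∇
= -4.11 - 1.0·-2.21
= -4.11 + 2.21
= -1.9

-1.9


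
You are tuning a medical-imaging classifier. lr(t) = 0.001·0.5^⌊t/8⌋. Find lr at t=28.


n_drops = ⌊28/8⌋ = 3
lr = 0.001·0.5^3 = 0.001·0.125 = 0.000125

0.000125


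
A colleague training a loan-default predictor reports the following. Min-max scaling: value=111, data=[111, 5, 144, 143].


min=5, max=144
(111-5)/(144-5) = 106/139 = 0.7626

0.7626


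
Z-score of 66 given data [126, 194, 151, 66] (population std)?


μ = 134.25, σ = 46.3054
z = (66 - 134.25)/46.3054 = -1.4739

-1.4739


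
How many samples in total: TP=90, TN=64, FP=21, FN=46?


Total = TP + TN + FP + FN
= 90 + 64 + 21 + 46
= 221
(Predicted positive: 111, predicted negative: 110)

221


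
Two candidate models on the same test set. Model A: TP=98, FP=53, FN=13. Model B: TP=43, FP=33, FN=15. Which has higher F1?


Model A: P=98/151=0.649, R=98/111=0.8829, F1=2PR/(P+R)=2TP/(2TP+FP+FN)=196/262=0.7481
Model B: P=43/76=0.5658, R=43/58=0.7414, F1=2PR/(P+R)=2TP/(2TP+FP+FN)=86/134=0.6418
0.7481 > 0.6418 → Model A

Model A


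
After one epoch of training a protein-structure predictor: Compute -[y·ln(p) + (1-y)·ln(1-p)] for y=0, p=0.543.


BCE = -[y·ln(p) + (1-y)·ln(1-p)]
= -0 - 1·ln(1-0.543)
= -ln(0.457) = 0.7831

0.7831


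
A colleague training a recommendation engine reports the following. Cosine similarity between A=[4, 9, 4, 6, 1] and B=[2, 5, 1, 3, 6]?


A·B = 4·2 + 9·5 + 4·1 + 6·3 + 1·6 = 81
‖A‖ = √150 = 12.2474, ‖B‖ = √75 = 8.6603
cos = 81/(√150·√75) = 81/√11250 = 0.7637

0.7637


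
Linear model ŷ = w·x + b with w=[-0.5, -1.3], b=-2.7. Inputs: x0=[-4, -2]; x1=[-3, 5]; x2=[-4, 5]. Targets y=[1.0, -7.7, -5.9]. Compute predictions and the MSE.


ŷ0 = (-0.5)·(-4) + (-1.3)·(-2) - 2.7 = 1.9
ŷ1 = (-0.5)·(-3) + (-1.3)·(5) - 2.7 = -7.7
ŷ2 = (-0.5)·(-4) + (-1.3)·(5) - 2.7 = -7.2
errors² = [0.81, 0.0, 1.69]
MSE = 2.5000/3 = 0.8333

0.8333


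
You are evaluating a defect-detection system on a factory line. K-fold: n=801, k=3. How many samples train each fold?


Fold size = 801/3 = 267
Training per fold = 801 - 267 = 534

534


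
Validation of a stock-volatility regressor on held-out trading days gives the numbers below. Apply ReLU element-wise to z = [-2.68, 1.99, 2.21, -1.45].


ReLU(-2.68) = max(0, -2.68) = 0.0
ReLU(1.99) = max(0, 1.99) = 1.99
ReLU(2.21) = max(0, 2.21) = 2.21
ReLU(-1.45) = max(0, -1.45) = 0.0
result = [0.0, 1.99, 2.21, 0.0]

[0.0, 1.99, 2.21, 0.0]


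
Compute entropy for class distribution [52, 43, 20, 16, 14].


Probabilities: [52/145, 43/145, 20/145, 16/145, 14/145] ≈ [0.3586, 0.2966, 0.1379, 0.1103, 0.0966]
H = -((52/145)·log₂(52/145) + (43/145)·log₂(43/145) + (20/145)·log₂(20/145) + (16/145)·log₂(16/145) + (14/145)·log₂(14/145))
  = 2.1213 bits

2.1213 bits


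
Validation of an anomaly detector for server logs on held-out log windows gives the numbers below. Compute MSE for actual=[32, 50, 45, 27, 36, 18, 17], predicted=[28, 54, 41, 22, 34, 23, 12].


Squared errors: (32-28)²=16, (50-54)²=16, (45-41)²=16, (27-22)²=25, (36-34)²=4, (18-23)²=25, (17-12)²=25
Sum = 127
MSE = 127/7 = 127/7

127/7


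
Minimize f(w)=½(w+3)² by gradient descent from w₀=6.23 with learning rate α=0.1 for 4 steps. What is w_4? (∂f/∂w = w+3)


step 1: grad = 6.23+3 = 9.23; w = 6.23 - 0.1·(9.23) = 5.307
step 2: grad = 5.307+3 = 8.307; w = 5.307 - 0.1·(8.307) = 4.4763
step 3: grad = 4.4763+3 = 7.4763; w = 4.4763 - 0.1·(7.4763) = 3.72867
step 4: grad = 3.72867+3 = 6.72867; w = 3.72867 - 0.1·(6.72867) = 3.055803

3.055803


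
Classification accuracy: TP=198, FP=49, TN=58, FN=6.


Accuracy = (TP+TN)/(TP+TN+FP+FN)
= (198+58)/(311)
= 256/311 = 82.32%

82.32%


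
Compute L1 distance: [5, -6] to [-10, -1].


d = |5+ 10| + |-6+ 1|
  = 15 + 5
  = 20

20


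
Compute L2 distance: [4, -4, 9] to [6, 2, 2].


d = √((4-6)² + (-4-2)² + (9-2)²)
  = √(4 + 36 + 49)
  = √89 = 9.434

9.434


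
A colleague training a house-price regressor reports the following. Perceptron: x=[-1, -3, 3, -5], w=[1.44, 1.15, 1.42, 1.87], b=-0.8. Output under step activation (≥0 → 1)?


z = (-1)·(1.44) + (-3)·(1.15) + (3)·(1.42) + (-5)·(1.87) - 0.8
  = -10.78
step(z) = 0 (z<0)

0


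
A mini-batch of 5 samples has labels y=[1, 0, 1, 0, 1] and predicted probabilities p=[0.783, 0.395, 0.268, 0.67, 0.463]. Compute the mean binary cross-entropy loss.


L[0] = -ln(0.783) = 0.2446
L[1] = -ln(1-0.395) = -ln(0.605) = 0.5025
L[2] = -ln(0.268) = 1.3168
L[3] = -ln(1-0.67) = -ln(0.33) = 1.1087
L[4] = -ln(0.463) = 0.77
mean = (0.2446 + 0.5025 + 1.3168 + 1.1087 + 0.77)/5 = 0.7885

0.7885


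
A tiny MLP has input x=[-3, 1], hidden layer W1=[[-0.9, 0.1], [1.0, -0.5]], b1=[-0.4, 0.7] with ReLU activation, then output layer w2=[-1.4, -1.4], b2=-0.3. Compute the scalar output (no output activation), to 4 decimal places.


z1[0] = (-0.9)·(-3) + (0.1)·(1) - 0.4 = 2.4
z1[1] = (1.0)·(-3) + (-0.5)·(1) + 0.7 = -2.8
h = ReLU(z1) = [2.4, 0.0]
output = (-1.4)·(2.4) + (-1.4)·(0.0) - 0.3 = -3.66

-3.66


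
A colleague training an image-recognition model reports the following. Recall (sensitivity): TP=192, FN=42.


Recall = TP/(TP+FN)
= 192/(192+42)
= 192/234 = 82.05%

82.05%


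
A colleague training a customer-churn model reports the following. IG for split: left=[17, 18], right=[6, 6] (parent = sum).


Parent = [23, 24], H_parent = 0.9997
H_left = 0.9994 (n=35), H_right = 1 (n=12)
H_children = (35/47)·0.9994 + (12/47)·1 = 0.9996
IG = 0.9997 - 0.9996 = 0.0001

0.0001


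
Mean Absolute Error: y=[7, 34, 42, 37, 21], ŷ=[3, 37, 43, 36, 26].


Absolute errors: |7-3|=4, |34-37|=3, |42-43|=1, |37-36|=1, |21-26|=5
Sum = 14
MAE = 14/5 = 14/5

14/5


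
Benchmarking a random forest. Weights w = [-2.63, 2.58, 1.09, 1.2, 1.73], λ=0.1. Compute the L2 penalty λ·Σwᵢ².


‖w‖₂² = (-2.63)² + (2.58)² + (1.09)² + (1.2)² + (1.73)²
     = 6.9169 + 6.6564 + 1.1881 + 1.44 + 2.9929
     = 19.1943
λ·‖w‖₂² = 0.1·19.1943 = 1.91943

1.91943


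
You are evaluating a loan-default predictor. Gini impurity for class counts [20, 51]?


Probabilities: [20/71, 51/71] ≈ [0.2817, 0.7183]
Σpᵢ² = (400 + 2601)/71² = 3001/5041
Gini = 1 - Σpᵢ² = 1 - 3001/5041 = 0.4047

0.4047


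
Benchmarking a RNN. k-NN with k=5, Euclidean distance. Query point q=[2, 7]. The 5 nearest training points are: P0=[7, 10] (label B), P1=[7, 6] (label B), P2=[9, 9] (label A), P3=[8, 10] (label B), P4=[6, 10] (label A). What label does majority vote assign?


d(q,P0) = 5.831  (label B)
d(q,P1) = 5.099  (label B)
d(q,P2) = 7.2801  (label A)
d(q,P3) = 6.7082  (label B)
d(q,P4) = 5.0  (label A)
Votes: A=2, B=3
Majority → B

B


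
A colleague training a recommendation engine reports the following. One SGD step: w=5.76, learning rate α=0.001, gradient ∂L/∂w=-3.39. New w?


w_new = w - α·∇
= 5.76 - 0.001·-3.39
= 5.76 + 0.00339
= 5.76339

5.76339


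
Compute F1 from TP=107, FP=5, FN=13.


Precision = 107/112 = 0.9554
Recall = 107/120 = 0.8917
F1 = 2·P·R/(P+R) = 2·TP/(2·TP+FP+FN) = 214/(214+5+13) = 214/232 = 0.9224

0.9224


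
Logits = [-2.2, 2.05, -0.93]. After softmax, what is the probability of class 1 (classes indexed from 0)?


Exponentials: e^-2.2=0.1108, e^2.05=7.7679, e^-0.93=0.3946
Sum = 8.2733
Softmax = [0.0134, 0.9389, 0.0477]
p[1] = 7.7679/8.2733 = 0.9389

0.9389


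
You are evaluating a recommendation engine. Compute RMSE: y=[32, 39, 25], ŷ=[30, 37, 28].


MSE = 17/3 = 5.6667
RMSE = √(17/3) = 2.3805

2.3805
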